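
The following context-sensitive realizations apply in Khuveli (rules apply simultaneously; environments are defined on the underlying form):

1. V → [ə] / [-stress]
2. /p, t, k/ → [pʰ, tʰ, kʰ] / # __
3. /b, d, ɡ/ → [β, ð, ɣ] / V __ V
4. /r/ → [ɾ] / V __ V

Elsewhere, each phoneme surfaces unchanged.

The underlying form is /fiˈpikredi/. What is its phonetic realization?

[fəˈpikrəðə]

/f/ stays [f].
/i/ (between /f/ and /p/): in an unstressed syllable, so rule 1 applies → [ə].
/p/ (between /i/ and /i/) is in the target of rule 2 but the environment (word-initially) is not met → [p].
/i/ (between /p/ and /k/) fails the environment for rule 1, so it stays [i].
/k/ — between /i/ and /r/; rule 2 does not apply here → [k].
/r/ — between /k/ and /e/; rule 4 does not apply here → [r].
/e/ (between /r/ and /d/): in an unstressed syllable, so rule 1 applies → [ə].
/d/ (between /e/ and /i/): between two vowels, so rule 3 applies → [ð].
/i/ (word-final) occurs in an unstressed syllable → [ə] by rule 1.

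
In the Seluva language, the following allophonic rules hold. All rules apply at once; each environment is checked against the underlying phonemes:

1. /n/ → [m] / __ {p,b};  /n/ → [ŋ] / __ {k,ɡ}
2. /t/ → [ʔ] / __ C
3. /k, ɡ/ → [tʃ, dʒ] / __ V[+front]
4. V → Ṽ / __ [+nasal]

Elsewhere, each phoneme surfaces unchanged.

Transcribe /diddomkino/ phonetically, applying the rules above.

/d/ (word-initial): no rule targets it → [d].
/i/ (between /d/ and /d/): rule 4 targets it, but not before a nasal consonant → unchanged [i].
/d/ (between /i/ and /d/): no rule targets it → [d].
/d/ stays [d].
/o/ (between /d/ and /m/): before a nasal consonant, so rule 4 applies → [õ].
/m/ — not in any rule's target class → [m].
/k/ (between /m/ and /i/): before a front vowel, so rule 3 applies → [tʃ].
/i/ (between /k/ and /n/): before a nasal consonant, so rule 4 applies → [ĩ].
/n/ (between /i/ and /o/) fails the environment for rule 1, so it stays [n].
/o/ (word-final) fails the environment for rule 4, so it stays [o].

[diddõmtʃĩno]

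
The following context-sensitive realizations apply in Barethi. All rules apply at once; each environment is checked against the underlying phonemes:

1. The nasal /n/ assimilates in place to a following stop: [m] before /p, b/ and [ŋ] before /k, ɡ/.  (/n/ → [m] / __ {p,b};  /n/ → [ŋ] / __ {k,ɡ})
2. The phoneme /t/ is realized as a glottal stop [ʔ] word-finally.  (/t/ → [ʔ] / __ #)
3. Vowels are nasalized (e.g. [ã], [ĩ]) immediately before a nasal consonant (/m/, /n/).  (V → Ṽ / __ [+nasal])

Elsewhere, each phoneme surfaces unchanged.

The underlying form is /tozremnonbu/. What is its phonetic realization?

/t/ (word-initial) is in the target of rule 2 but the environment (word-finally) is not met → [t].
/o/ — between /t/ and /z/; rule 3 does not apply here → [o].
/z/ (between /o/ and /r/): no rule targets it → [z].
/r/ stays [r].
/e/ — between /r/ and /m/, before a nasal consonant — surfaces as [ẽ] (rule 3).
/m/ (between /e/ and /n/): no rule targets it → [m].
/n/ — between /m/ and /o/; rule 1 does not apply here → [n].
/o/ meets the environment for rule 3 (before a nasal consonant) → [õ].
/n/ (between /o/ and /b/): before a labial or velar stop, so rule 1 applies → [m].
/b/ — not in any rule's target class → [b].
/u/ — word-final; rule 3 does not apply here → [u].

[tozrẽmnõmbu]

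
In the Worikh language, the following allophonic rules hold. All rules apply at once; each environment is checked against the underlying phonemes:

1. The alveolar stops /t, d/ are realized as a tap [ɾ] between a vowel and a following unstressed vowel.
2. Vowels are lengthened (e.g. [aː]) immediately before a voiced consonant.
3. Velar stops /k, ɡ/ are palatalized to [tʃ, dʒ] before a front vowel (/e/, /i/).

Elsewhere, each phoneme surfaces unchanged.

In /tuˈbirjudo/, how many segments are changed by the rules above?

4

Segments that undergo a rule: /u/ → [uː] (rule 2); /i/ → [iː] (rule 2); /u/ → [uː] (rule 2); /d/ → [ɾ] (rule 1).
All other segments surface unchanged.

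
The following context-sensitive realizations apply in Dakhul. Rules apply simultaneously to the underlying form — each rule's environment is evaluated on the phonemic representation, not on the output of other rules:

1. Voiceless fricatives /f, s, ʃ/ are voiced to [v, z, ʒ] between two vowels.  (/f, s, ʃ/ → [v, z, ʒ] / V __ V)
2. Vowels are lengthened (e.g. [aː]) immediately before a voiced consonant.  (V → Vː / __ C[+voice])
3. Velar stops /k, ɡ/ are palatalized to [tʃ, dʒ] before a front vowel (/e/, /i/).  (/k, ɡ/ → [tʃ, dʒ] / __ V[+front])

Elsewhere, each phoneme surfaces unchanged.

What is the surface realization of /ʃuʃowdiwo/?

[ʃuʒoːwdiːwo]

/ʃ/ (word-initial): rule 1 targets it, but not between two vowels → unchanged [ʃ].
/u/ (between /ʃ/ and /ʃ/) fails the environment for rule 2, so it stays [u].
/ʃ/ — between /u/ and /o/, between two vowels — surfaces as [ʒ] (rule 1).
/o/ meets the environment for rule 2 (before a voiced consonant) → [oː].
Rule 2 applies to /i/ (between /d/ and /w/: before a voiced consonant) → [iː].
/o/ — word-final; rule 2 does not apply here → [o].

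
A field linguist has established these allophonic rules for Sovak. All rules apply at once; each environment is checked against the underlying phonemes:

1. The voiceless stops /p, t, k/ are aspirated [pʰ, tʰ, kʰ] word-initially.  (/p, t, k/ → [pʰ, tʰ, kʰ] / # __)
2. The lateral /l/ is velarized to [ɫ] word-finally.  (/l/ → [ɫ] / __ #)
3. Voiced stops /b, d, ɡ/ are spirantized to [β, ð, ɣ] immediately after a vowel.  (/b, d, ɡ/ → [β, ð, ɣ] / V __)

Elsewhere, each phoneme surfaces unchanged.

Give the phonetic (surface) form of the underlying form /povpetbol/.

/p/ meets the environment for rule 1 (word-initially) → [pʰ].
/o/ (between /p/ and /v/) is unaffected → [o].
/v/ — not in any rule's target class → [v].
/p/ (between /v/ and /e/) fails the environment for rule 1, so it stays [p].
/e/ — not in any rule's target class → [e].
/t/ — between /e/ and /b/; rule 1 does not apply here → [t].
/b/ (between /t/ and /o/) fails the environment for rule 3, so it stays [b].
/o/ (between /b/ and /l/): no rule targets it → [o].
/l/ meets the environment for rule 2 (word-finally) → [ɫ].

[pʰovpetboɫ]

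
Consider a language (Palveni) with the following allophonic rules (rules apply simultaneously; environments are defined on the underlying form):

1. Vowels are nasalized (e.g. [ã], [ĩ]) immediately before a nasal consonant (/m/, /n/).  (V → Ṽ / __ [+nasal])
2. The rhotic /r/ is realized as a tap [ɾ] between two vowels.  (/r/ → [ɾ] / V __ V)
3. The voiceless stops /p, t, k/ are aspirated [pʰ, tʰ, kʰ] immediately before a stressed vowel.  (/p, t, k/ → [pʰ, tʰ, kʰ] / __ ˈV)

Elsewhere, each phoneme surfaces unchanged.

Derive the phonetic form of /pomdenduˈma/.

[põmdẽndũˈma]

/p/ (word-initial) is in the target of rule 3 but the environment (immediately before a stressed vowel) is not met → [p].
Rule 1 applies to /o/ (between /p/ and /m/: before a nasal consonant) → [õ].
/m/ (between /o/ and /d/): no rule targets it → [m].
/d/ (between /m/ and /e/) is unaffected → [d].
Rule 1 applies to /e/ (between /d/ and /n/: before a nasal consonant) → [ẽ].
/n/ — not in any rule's target class → [n].
/d/ stays [d].
Rule 1 applies to /u/ (between /d/ and /m/: before a nasal consonant) → [ũ].
/m/ stays [m].
/a/ (word-final): rule 1 targets it, but not before a nasal consonant → unchanged [a].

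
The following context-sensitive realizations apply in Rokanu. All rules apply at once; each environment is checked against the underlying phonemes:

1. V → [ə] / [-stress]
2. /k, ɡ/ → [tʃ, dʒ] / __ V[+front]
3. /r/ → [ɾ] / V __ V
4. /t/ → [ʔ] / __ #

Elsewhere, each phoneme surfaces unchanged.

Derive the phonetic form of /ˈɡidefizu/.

[ˈdʒidəfəzə]

/ɡ/ (word-initial): before a front vowel, so rule 2 applies → [dʒ].
/i/ (between /ɡ/ and /d/): rule 1 targets it, but not in an unstressed syllable → unchanged [i].
/d/ stays [d].
/e/ (between /d/ and /f/): in an unstressed syllable, so rule 1 applies → [ə].
/f/ (between /e/ and /i/): no rule targets it → [f].
/i/ meets the environment for rule 1 (in an unstressed syllable) → [ə].
/z/ — not in any rule's target class → [z].
Rule 1 applies to /u/ (word-final: in an unstressed syllable) → [ə].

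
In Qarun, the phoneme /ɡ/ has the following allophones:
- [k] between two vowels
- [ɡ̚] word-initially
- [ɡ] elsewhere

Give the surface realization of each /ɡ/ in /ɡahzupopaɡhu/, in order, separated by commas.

[ɡ̚], [ɡ]

Occurrence 1 (position 1): word-initially → [ɡ̚].
Occurrence 2 (position 10): no conditioning environment matches → elsewhere allophone [ɡ].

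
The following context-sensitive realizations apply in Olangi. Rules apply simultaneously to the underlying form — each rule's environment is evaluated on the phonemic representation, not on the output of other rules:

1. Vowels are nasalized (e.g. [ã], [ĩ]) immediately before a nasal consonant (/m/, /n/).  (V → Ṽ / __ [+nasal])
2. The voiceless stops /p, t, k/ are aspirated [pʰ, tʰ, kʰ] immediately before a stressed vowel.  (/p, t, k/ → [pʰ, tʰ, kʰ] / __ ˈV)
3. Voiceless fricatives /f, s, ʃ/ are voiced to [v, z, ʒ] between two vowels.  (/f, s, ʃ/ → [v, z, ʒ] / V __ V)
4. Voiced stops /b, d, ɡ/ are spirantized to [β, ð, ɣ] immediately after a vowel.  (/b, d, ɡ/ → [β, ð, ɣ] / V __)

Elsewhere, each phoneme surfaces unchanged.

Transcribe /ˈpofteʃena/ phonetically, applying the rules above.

[ˈpʰofteʒẽna]

/p/ (word-initial) occurs immediately before a stressed vowel → [pʰ] by rule 2.
/o/ — between /p/ and /f/; rule 1 does not apply here → [o].
/f/ — between /o/ and /t/; rule 3 does not apply here → [f].
/t/ (between /f/ and /e/): rule 2 targets it, but not immediately before a stressed vowel → unchanged [t].
/e/ (between /t/ and /ʃ/): rule 1 targets it, but not before a nasal consonant → unchanged [e].
Rule 3 applies to /ʃ/ (between /e/ and /e/: between two vowels) → [ʒ].
/e/ — between /ʃ/ and /n/, before a nasal consonant — surfaces as [ẽ] (rule 1).
/n/ (between /e/ and /a/): no rule targets it → [n].
/a/ — word-final; rule 1 does not apply here → [a].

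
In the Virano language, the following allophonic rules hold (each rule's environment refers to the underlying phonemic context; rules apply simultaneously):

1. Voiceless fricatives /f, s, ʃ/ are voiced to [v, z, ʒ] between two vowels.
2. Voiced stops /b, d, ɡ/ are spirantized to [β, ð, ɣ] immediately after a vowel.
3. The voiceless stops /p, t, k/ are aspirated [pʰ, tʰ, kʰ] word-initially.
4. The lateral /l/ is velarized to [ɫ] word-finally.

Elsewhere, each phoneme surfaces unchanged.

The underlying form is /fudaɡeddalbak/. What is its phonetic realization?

[fuðaɣeðdalbak]

/f/ (word-initial) fails the environment for rule 1, so it stays [f].
/u/ — not in any rule's target class → [u].
/d/ (between /u/ and /a/): immediately after a vowel, so rule 2 applies → [ð].
/a/ (between /d/ and /ɡ/) is unaffected → [a].
/ɡ/ (between /a/ and /e/): immediately after a vowel, so rule 2 applies → [ɣ].
/e/ (between /ɡ/ and /d/) is unaffected → [e].
/d/ — between /e/ and /d/, immediately after a vowel — surfaces as [ð] (rule 2).
/d/ (between /d/ and /a/) is in the target of rule 2 but the environment (immediately after a vowel) is not met → [d].
/a/ stays [a].
/l/ — between /a/ and /b/; rule 4 does not apply here → [l].
/b/ — between /l/ and /a/; rule 2 does not apply here → [b].
/a/ — not in any rule's target class → [a].
/k/ (word-final) fails the environment for rule 3, so it stays [k].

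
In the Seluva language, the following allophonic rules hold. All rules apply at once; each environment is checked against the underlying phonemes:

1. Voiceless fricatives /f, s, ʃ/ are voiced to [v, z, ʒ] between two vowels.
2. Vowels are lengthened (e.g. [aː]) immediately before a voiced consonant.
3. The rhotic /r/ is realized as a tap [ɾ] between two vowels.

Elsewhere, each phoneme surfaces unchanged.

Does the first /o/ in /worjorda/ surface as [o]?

/o/ (between /w/ and /r/): before a voiced consonant, so rule 2 applies → [oː].
The actual realization is [oː], not [o].

No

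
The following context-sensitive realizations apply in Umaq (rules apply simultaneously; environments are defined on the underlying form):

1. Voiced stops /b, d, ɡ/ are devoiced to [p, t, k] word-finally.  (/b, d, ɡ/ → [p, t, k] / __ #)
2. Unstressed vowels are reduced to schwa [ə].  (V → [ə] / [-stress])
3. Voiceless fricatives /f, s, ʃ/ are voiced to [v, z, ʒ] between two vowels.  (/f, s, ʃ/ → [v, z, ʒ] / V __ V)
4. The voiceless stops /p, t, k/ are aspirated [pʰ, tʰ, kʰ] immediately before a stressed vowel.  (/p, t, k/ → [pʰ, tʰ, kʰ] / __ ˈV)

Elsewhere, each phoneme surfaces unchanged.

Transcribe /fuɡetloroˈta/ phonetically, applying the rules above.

/f/ (word-initial): rule 3 targets it, but not between two vowels → unchanged [f].
/u/ meets the environment for rule 2 (in an unstressed syllable) → [ə].
/ɡ/ (between /u/ and /e/): rule 1 targets it, but not word-finally → unchanged [ɡ].
/e/ meets the environment for rule 2 (in an unstressed syllable) → [ə].
/t/ (between /e/ and /l/) fails the environment for rule 4, so it stays [t].
/l/ stays [l].
/o/ — between /l/ and /r/, in an unstressed syllable — surfaces as [ə] (rule 2).
/r/ — not in any rule's target class → [r].
/o/ meets the environment for rule 2 (in an unstressed syllable) → [ə].
Rule 4 applies to /t/ (between /o/ and /a/: immediately before a stressed vowel) → [tʰ].
/a/ (word-final): rule 2 targets it, but not in an unstressed syllable → unchanged [a].

[fəɡətlərəˈtʰa]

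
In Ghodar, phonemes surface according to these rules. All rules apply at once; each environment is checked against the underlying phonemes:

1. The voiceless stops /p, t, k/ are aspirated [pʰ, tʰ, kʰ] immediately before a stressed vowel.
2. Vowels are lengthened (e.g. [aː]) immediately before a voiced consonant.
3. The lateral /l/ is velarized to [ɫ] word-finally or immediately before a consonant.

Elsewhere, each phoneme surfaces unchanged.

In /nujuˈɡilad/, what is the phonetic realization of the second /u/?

[uː]

/u/ meets the environment for rule 2 (before a voiced consonant) → [uː].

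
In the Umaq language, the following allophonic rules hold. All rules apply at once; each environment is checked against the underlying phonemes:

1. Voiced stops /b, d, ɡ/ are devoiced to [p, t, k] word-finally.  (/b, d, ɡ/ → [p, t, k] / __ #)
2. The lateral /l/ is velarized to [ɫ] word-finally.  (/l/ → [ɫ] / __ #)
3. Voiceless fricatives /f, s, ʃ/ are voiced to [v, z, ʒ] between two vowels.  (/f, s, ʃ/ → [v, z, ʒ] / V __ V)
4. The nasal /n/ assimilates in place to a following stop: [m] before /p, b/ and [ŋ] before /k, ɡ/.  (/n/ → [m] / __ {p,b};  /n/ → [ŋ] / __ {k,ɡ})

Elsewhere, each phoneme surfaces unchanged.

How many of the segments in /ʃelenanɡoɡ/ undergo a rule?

Segments that undergo a rule: /n/ → [ŋ] (rule 4); /ɡ/ → [k] (rule 1).
All other segments surface unchanged.

2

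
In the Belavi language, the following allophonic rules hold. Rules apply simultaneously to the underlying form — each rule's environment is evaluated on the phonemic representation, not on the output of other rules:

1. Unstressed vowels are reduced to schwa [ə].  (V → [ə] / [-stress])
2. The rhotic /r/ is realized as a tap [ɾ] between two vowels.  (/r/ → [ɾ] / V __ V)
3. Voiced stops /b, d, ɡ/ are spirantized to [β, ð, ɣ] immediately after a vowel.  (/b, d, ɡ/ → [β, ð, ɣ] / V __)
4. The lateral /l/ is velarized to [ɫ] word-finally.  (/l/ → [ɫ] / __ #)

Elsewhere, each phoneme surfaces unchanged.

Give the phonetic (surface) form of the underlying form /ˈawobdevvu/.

/a/ (word-initial): rule 1 targets it, but not in an unstressed syllable → unchanged [a].
/w/ (between /a/ and /o/): no rule targets it → [w].
/o/ (between /w/ and /b/) occurs in an unstressed syllable → [ə] by rule 1.
Rule 3 applies to /b/ (between /o/ and /d/: immediately after a vowel) → [β].
/d/ (between /b/ and /e/): rule 3 targets it, but not immediately after a vowel → unchanged [d].
/e/ (between /d/ and /v/): in an unstressed syllable, so rule 1 applies → [ə].
/v/ (between /e/ and /v/) is unaffected → [v].
/v/ (between /v/ and /u/): no rule targets it → [v].
Rule 1 applies to /u/ (word-final: in an unstressed syllable) → [ə].

[ˈawəβdəvvə]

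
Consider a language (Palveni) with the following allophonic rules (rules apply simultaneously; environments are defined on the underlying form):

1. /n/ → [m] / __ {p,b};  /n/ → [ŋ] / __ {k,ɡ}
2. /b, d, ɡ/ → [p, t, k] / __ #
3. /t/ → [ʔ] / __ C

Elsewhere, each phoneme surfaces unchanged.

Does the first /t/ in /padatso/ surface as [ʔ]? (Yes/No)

/t/ meets the environment for rule 3 (immediately before a consonant) → [ʔ].
The actual realization is [ʔ], which matches [ʔ].

Yes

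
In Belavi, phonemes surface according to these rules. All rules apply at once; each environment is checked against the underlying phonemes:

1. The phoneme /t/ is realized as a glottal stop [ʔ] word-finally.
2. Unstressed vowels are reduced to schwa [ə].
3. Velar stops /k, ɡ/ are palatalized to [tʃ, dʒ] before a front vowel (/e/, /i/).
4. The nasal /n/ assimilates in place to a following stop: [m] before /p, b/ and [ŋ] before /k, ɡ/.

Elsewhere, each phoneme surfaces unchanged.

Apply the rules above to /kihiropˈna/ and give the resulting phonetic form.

[tʃəhərəpˈna]

/k/ (word-initial): before a front vowel, so rule 3 applies → [tʃ].
/i/ — between /k/ and /h/, in an unstressed syllable — surfaces as [ə] (rule 2).
/h/ — not in any rule's target class → [h].
/i/ (between /h/ and /r/) occurs in an unstressed syllable → [ə] by rule 2.
/r/ stays [r].
/o/ (between /r/ and /p/) occurs in an unstressed syllable → [ə] by rule 2.
/p/ stays [p].
/n/ (between /p/ and /a/): rule 4 targets it, but not before a labial or velar stop → unchanged [n].
/a/ (word-final) fails the environment for rule 2, so it stays [a].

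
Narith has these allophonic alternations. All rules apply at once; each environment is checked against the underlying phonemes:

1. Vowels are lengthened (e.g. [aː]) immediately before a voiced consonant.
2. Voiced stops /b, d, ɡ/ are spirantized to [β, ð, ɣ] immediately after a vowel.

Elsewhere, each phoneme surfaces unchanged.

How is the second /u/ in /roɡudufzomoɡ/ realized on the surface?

[u]

/u/ (between /d/ and /f/) is in the target of rule 1 but the environment (before a voiced consonant) is not met → [u].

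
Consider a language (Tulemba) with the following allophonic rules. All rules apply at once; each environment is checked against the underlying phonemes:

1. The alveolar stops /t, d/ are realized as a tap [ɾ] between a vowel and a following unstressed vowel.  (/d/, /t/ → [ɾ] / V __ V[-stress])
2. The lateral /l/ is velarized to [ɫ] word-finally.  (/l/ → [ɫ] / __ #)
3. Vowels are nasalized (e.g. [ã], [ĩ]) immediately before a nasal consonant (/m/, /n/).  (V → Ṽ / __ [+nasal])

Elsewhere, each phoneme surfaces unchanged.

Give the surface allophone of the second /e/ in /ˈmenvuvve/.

[e]

/e/ — word-final; rule 3 does not apply here → [e].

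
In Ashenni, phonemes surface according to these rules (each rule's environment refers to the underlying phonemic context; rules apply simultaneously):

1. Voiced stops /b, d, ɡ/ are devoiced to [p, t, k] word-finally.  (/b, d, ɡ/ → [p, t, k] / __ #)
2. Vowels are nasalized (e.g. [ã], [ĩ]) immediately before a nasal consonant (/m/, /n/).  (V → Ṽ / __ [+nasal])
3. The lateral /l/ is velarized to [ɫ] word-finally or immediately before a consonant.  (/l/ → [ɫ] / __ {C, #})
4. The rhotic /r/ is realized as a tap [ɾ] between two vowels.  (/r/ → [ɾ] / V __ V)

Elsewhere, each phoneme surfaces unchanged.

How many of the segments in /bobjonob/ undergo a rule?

2

Segments that undergo a rule: /o/ → [õ] (rule 2); /b/ → [p] (rule 1).
All other segments surface unchanged.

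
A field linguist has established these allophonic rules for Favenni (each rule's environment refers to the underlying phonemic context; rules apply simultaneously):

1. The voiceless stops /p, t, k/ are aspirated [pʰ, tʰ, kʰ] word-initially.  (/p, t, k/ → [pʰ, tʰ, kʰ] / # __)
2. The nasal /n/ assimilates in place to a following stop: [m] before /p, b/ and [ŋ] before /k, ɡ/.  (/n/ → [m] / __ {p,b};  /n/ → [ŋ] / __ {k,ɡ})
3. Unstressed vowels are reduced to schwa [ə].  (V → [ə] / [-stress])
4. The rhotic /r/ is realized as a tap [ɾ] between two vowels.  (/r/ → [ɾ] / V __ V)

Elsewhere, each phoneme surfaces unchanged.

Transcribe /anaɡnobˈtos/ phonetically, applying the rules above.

/a/ (word-initial) occurs in an unstressed syllable → [ə] by rule 3.
/n/ (between /a/ and /a/) fails the environment for rule 2, so it stays [n].
Rule 3 applies to /a/ (between /n/ and /ɡ/: in an unstressed syllable) → [ə].
/n/ (between /ɡ/ and /o/) is in the target of rule 2 but the environment (before a labial or velar stop) is not met → [n].
/o/ — between /n/ and /b/, in an unstressed syllable — surfaces as [ə] (rule 3).
/t/ (between /b/ and /o/) fails the environment for rule 1, so it stays [t].
/o/ (between /t/ and /s/) is in the target of rule 3 but the environment (in an unstressed syllable) is not met → [o].

[ənəɡnəbˈtos]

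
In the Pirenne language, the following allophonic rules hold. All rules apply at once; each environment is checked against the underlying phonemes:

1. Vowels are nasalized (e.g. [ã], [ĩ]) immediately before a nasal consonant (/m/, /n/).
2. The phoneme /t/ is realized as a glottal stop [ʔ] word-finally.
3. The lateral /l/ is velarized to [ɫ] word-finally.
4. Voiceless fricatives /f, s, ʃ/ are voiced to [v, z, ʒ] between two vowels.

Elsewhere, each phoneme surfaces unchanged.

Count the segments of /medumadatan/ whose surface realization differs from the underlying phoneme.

2

Segments that undergo a rule: /u/ → [ũ] (rule 1); /a/ → [ã] (rule 1).
All other segments surface unchanged.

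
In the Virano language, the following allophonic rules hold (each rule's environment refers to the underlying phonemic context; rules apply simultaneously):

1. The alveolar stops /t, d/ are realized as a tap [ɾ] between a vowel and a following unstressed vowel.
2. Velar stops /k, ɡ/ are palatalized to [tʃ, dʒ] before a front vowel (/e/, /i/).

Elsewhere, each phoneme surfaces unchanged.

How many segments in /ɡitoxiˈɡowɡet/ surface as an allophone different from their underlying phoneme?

3

Segments that undergo a rule: /ɡ/ → [dʒ] (rule 2); /t/ → [ɾ] (rule 1); /ɡ/ → [dʒ] (rule 2).
All other segments surface unchanged.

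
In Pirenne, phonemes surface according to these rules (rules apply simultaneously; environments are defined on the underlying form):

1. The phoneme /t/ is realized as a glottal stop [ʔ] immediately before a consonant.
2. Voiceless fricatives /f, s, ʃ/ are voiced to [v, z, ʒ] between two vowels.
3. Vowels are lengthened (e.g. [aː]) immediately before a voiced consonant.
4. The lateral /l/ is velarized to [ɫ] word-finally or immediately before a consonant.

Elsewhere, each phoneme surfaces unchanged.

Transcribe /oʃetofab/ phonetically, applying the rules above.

/o/ (word-initial) is in the target of rule 3 but the environment (before a voiced consonant) is not met → [o].
/ʃ/ — between /o/ and /e/, between two vowels — surfaces as [ʒ] (rule 2).
/e/ (between /ʃ/ and /t/) fails the environment for rule 3, so it stays [e].
/t/ — between /e/ and /o/; rule 1 does not apply here → [t].
/o/ (between /t/ and /f/): rule 3 targets it, but not before a voiced consonant → unchanged [o].
/f/ (between /o/ and /a/): between two vowels, so rule 2 applies → [v].
Rule 3 applies to /a/ (between /f/ and /b/: before a voiced consonant) → [aː].
/b/ — not in any rule's target class → [b].

[oʒetovaːb]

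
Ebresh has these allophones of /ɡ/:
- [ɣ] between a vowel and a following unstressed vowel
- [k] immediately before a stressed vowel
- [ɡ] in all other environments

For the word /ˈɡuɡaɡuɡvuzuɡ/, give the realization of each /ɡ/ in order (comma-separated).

[k], [ɣ], [ɣ], [ɡ], [ɡ]

Occurrence 1 (position 1): immediately before a stressed vowel → [k].
Occurrence 2 (position 3): between a vowel and a following unstressed vowel → [ɣ].
Occurrence 3 (position 5): between a vowel and a following unstressed vowel → [ɣ].
Occurrence 4 (position 7): no conditioning environment matches → elsewhere allophone [ɡ].
Occurrence 5 (position 12): no conditioning environment matches → elsewhere allophone [ɡ].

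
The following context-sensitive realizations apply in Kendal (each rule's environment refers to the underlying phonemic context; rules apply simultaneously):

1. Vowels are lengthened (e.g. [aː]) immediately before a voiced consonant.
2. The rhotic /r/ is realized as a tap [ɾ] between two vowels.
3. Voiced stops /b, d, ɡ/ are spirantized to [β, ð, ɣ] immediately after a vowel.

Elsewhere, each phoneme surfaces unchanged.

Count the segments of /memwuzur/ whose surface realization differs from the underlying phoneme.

3

Segments that undergo a rule: /e/ → [eː] (rule 1); /u/ → [uː] (rule 1); /u/ → [uː] (rule 1).
All other segments surface unchanged.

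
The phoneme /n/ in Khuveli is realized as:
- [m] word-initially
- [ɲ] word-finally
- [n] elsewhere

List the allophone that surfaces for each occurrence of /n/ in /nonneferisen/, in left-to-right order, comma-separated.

Occurrence 1 (position 1): word-initially → [m].
Occurrence 2 (position 3): no conditioning environment matches → elsewhere allophone [n].
Occurrence 3 (position 4): no conditioning environment matches → elsewhere allophone [n].
Occurrence 4 (position 12): word-finally → [ɲ].

[m], [n], [n], [ɲ]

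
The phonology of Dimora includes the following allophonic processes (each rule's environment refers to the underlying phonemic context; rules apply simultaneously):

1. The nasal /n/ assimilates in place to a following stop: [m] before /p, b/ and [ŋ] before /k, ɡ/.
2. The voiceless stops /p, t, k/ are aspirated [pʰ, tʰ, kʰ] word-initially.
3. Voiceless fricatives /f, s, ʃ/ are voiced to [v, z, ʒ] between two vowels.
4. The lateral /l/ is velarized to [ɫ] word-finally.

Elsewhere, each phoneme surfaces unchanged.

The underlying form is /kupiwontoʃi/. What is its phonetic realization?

[kʰupiwontoʒi]

/k/ (word-initial): word-initially, so rule 2 applies → [kʰ].
/u/ (between /k/ and /p/) is unaffected → [u].
/p/ (between /u/ and /i/) fails the environment for rule 2, so it stays [p].
/i/ (between /p/ and /w/) is unaffected → [i].
/w/ (between /i/ and /o/) is unaffected → [w].
/o/ stays [o].
/n/ (between /o/ and /t/) is in the target of rule 1 but the environment (before a labial or velar stop) is not met → [n].
/t/ (between /n/ and /o/) is in the target of rule 2 but the environment (word-initially) is not met → [t].
/o/ — not in any rule's target class → [o].
/ʃ/ meets the environment for rule 3 (between two vowels) → [ʒ].
/i/ stays [i].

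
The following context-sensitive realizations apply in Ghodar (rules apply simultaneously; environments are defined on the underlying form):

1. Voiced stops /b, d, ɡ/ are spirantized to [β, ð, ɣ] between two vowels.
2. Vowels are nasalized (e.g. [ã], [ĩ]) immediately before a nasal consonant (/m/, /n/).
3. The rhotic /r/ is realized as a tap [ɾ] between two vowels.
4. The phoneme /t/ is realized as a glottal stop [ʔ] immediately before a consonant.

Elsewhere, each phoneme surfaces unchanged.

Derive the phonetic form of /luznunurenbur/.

[luznũnuɾẽnbur]

/u/ (between /l/ and /z/): rule 2 targets it, but not before a nasal consonant → unchanged [u].
/u/ (between /n/ and /n/): before a nasal consonant, so rule 2 applies → [ũ].
/u/ (between /n/ and /r/): rule 2 targets it, but not before a nasal consonant → unchanged [u].
/r/ meets the environment for rule 3 (between two vowels) → [ɾ].
/e/ (between /r/ and /n/): before a nasal consonant, so rule 2 applies → [ẽ].
/b/ — between /n/ and /u/; rule 1 does not apply here → [b].
/u/ (between /b/ and /r/) fails the environment for rule 2, so it stays [u].
/r/ — word-final; rule 3 does not apply here → [r].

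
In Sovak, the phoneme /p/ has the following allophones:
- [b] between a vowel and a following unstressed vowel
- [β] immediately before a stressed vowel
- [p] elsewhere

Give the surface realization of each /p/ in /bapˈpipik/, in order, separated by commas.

[p], [β], [b]

Occurrence 1 (position 3): no conditioning environment matches → elsewhere allophone [p].
Occurrence 2 (position 4): immediately before a stressed vowel → [β].
Occurrence 3 (position 6): between a vowel and a following unstressed vowel → [b].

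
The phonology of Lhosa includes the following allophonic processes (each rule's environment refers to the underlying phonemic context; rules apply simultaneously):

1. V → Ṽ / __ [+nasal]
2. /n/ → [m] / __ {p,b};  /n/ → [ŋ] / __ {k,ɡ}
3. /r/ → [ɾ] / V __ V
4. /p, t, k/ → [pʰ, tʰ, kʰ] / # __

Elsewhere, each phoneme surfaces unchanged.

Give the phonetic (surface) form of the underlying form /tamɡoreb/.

/t/ (word-initial): word-initially, so rule 4 applies → [tʰ].
/a/ — between /t/ and /m/, before a nasal consonant — surfaces as [ã] (rule 1).
/m/ — not in any rule's target class → [m].
/ɡ/ (between /m/ and /o/) is unaffected → [ɡ].
/o/ — between /ɡ/ and /r/; rule 1 does not apply here → [o].
Rule 3 applies to /r/ (between /o/ and /e/: between two vowels) → [ɾ].
/e/ (between /r/ and /b/) is in the target of rule 1 but the environment (before a nasal consonant) is not met → [e].
/b/ (word-final): no rule targets it → [b].

[tʰãmɡoɾeb]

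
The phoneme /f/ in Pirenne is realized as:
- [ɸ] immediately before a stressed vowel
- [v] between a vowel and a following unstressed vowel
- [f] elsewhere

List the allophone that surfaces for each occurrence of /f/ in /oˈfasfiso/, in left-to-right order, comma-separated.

Occurrence 1 (position 2): immediately before a stressed vowel → [ɸ].
Occurrence 2 (position 5): no conditioning environment matches → elsewhere allophone [f].

[ɸ], [f]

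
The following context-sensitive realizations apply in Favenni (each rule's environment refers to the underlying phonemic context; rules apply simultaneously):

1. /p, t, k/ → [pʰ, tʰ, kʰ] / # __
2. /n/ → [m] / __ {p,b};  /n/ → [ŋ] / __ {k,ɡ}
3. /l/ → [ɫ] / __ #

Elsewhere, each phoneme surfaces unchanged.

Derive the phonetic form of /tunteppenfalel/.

[tʰunteppenfaleɫ]

/t/ meets the environment for rule 1 (word-initially) → [tʰ].
/n/ (between /u/ and /t/): rule 2 targets it, but not before a labial or velar stop → unchanged [n].
/t/ (between /n/ and /e/) fails the environment for rule 1, so it stays [t].
/p/ — between /e/ and /p/; rule 1 does not apply here → [p].
/p/ — between /p/ and /e/; rule 1 does not apply here → [p].
/n/ (between /e/ and /f/) is in the target of rule 2 but the environment (before a labial or velar stop) is not met → [n].
/l/ (between /a/ and /e/) fails the environment for rule 3, so it stays [l].
/l/ — word-final, word-finally — surfaces as [ɫ] (rule 3).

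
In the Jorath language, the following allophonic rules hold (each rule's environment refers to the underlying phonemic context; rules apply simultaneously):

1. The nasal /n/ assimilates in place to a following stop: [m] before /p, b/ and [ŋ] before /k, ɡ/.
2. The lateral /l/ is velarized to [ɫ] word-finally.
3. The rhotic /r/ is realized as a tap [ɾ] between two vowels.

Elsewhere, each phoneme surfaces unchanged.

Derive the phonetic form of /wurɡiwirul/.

[wurɡiwiɾuɫ]

/w/ stays [w].
/u/ stays [u].
/r/ (between /u/ and /ɡ/) fails the environment for rule 3, so it stays [r].
/ɡ/ stays [ɡ].
/i/ (between /ɡ/ and /w/) is unaffected → [i].
/w/ — not in any rule's target class → [w].
/i/ — not in any rule's target class → [i].
/r/ meets the environment for rule 3 (between two vowels) → [ɾ].
/u/ stays [u].
/l/ (word-final): word-finally, so rule 2 applies → [ɫ].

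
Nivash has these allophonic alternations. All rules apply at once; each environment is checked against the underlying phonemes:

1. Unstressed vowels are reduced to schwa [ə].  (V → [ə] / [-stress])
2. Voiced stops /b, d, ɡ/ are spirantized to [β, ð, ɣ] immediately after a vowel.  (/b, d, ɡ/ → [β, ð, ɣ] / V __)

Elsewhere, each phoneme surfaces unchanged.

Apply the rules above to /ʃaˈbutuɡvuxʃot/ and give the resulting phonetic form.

[ʃəˈβutəɣvəxʃət]

/ʃ/ (word-initial) is unaffected → [ʃ].
/a/ (between /ʃ/ and /b/): in an unstressed syllable, so rule 1 applies → [ə].
/b/ (between /a/ and /u/): immediately after a vowel, so rule 2 applies → [β].
/u/ (between /b/ and /t/) is in the target of rule 1 but the environment (in an unstressed syllable) is not met → [u].
/t/ (between /u/ and /u/) is unaffected → [t].
Rule 1 applies to /u/ (between /t/ and /ɡ/: in an unstressed syllable) → [ə].
/ɡ/ (between /u/ and /v/): immediately after a vowel, so rule 2 applies → [ɣ].
/v/ (between /ɡ/ and /u/): no rule targets it → [v].
/u/ (between /v/ and /x/) occurs in an unstressed syllable → [ə] by rule 1.
/x/ (between /u/ and /ʃ/): no rule targets it → [x].
/ʃ/ — not in any rule's target class → [ʃ].
/o/ meets the environment for rule 1 (in an unstressed syllable) → [ə].
/t/ stays [t].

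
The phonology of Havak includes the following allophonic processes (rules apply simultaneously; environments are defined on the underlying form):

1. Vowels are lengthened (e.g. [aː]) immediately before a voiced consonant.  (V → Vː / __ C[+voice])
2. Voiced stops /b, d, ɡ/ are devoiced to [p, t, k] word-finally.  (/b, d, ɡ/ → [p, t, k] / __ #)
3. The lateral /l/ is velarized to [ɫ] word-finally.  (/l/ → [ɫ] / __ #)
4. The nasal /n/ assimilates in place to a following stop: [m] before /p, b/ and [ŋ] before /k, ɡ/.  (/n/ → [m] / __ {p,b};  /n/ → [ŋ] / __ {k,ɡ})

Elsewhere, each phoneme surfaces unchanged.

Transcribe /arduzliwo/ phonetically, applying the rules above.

Rule 1 applies to /a/ (word-initial: before a voiced consonant) → [aː].
/d/ (between /r/ and /u/) is in the target of rule 2 but the environment (word-finally) is not met → [d].
/u/ meets the environment for rule 1 (before a voiced consonant) → [uː].
/l/ (between /z/ and /i/) is in the target of rule 3 but the environment (word-finally) is not met → [l].
/i/ meets the environment for rule 1 (before a voiced consonant) → [iː].
/o/ (word-final) is in the target of rule 1 but the environment (before a voiced consonant) is not met → [o].

[aːrduːzliːwo]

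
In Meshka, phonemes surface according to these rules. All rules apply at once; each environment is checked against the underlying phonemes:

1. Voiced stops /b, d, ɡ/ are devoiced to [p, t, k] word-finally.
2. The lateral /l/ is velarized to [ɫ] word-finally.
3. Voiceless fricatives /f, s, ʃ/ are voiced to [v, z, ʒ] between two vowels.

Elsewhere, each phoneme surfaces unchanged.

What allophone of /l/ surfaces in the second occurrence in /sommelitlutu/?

[l]

/l/ (between /t/ and /u/) fails the environment for rule 2, so it stays [l].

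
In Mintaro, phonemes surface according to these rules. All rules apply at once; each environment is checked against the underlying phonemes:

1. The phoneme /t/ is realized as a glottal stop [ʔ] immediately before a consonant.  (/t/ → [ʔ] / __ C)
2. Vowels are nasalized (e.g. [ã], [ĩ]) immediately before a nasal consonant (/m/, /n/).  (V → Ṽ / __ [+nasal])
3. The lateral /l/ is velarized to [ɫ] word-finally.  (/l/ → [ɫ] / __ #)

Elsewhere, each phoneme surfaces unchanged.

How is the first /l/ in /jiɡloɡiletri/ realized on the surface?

[l]

/l/ — between /ɡ/ and /o/; rule 3 does not apply here → [l].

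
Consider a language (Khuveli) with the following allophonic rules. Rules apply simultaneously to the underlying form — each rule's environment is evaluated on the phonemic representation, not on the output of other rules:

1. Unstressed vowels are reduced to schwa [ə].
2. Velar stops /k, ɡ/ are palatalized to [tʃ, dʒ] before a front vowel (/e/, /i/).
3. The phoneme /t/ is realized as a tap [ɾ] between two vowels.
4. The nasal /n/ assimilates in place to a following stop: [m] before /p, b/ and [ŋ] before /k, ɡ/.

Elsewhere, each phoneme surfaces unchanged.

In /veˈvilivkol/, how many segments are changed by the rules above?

Segments that undergo a rule: /e/ → [ə] (rule 1); /i/ → [ə] (rule 1); /o/ → [ə] (rule 1).
All other segments surface unchanged.

3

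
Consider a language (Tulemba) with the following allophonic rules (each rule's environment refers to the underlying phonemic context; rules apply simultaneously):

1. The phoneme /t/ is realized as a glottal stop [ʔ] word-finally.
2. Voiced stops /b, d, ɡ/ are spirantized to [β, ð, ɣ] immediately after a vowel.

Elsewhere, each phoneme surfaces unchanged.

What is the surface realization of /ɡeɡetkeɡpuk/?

/ɡ/ — word-initial; rule 2 does not apply here → [ɡ].
/e/ stays [e].
/ɡ/ (between /e/ and /e/): immediately after a vowel, so rule 2 applies → [ɣ].
/e/ — not in any rule's target class → [e].
/t/ (between /e/ and /k/) is in the target of rule 1 but the environment (word-finally) is not met → [t].
/k/ (between /t/ and /e/) is unaffected → [k].
/e/ (between /k/ and /ɡ/) is unaffected → [e].
/ɡ/ (between /e/ and /p/): immediately after a vowel, so rule 2 applies → [ɣ].
/p/ (between /ɡ/ and /u/) is unaffected → [p].
/u/ (between /p/ and /k/): no rule targets it → [u].
/k/ (word-final) is unaffected → [k].

[ɡeɣetkeɣpuk]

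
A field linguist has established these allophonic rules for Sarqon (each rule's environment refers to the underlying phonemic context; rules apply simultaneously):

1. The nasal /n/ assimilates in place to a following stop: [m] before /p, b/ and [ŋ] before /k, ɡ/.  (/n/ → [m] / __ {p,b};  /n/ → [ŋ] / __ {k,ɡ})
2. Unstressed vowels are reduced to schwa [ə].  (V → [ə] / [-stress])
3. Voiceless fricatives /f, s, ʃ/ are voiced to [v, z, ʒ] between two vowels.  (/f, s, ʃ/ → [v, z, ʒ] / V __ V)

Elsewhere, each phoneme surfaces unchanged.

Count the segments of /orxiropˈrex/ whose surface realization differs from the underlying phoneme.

Segments that undergo a rule: /o/ → [ə] (rule 2); /i/ → [ə] (rule 2); /o/ → [ə] (rule 2).
All other segments surface unchanged.

3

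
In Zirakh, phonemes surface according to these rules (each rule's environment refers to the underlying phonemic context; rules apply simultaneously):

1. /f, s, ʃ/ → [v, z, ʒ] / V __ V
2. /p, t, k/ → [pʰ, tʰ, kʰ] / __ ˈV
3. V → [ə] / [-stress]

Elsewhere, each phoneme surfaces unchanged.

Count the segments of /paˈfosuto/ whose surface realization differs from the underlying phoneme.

Segments that undergo a rule: /a/ → [ə] (rule 3); /f/ → [v] (rule 1); /s/ → [z] (rule 1); /u/ → [ə] (rule 3); /o/ → [ə] (rule 3).
All other segments surface unchanged.

5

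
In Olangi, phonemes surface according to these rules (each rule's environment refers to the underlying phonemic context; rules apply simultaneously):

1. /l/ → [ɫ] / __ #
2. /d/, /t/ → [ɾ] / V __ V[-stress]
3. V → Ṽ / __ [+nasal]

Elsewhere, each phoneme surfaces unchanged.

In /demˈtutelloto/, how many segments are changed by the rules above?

3

Segments that undergo a rule: /e/ → [ẽ] (rule 3); /t/ → [ɾ] (rule 2); /t/ → [ɾ] (rule 2).
All other segments surface unchanged.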